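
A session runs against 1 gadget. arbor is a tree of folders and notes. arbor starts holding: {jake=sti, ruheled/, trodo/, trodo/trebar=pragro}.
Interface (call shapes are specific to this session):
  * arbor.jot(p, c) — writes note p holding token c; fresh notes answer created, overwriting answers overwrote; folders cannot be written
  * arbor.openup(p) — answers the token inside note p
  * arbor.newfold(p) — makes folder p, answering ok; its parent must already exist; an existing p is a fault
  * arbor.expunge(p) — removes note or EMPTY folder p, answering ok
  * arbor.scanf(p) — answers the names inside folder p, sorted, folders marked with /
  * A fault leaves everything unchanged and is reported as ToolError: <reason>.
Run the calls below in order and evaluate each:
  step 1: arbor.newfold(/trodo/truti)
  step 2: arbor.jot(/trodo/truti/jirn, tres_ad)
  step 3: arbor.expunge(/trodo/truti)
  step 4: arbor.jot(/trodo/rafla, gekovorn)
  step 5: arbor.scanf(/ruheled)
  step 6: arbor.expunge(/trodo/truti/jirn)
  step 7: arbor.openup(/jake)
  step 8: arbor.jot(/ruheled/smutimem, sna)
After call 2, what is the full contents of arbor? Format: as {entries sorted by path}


Answer: {jake=sti, ruheled/, trodo/, trodo/trebar=pragro, trodo/truti/, trodo/truti/jirn=tres_ad}

Derivation:
→ arbor.newfold(p=/trodo/truti)
← ok
→ arbor.jot(p=/trodo/truti/jirn, c=tres_ad)
← created
→ arbor.expunge(p=/trodo/truti)
← ToolError: not empty
→ arbor.jot(p=/trodo/rafla, c=gekovorn)
← created
→ arbor.scanf(p=/ruheled)
← []
→ arbor.expunge(p=/trodo/truti/jirn)
← ok
→ arbor.openup(p=/jake)
← sti
→ arbor.jot(p=/ruheled/smutimem, c=sna)
← created


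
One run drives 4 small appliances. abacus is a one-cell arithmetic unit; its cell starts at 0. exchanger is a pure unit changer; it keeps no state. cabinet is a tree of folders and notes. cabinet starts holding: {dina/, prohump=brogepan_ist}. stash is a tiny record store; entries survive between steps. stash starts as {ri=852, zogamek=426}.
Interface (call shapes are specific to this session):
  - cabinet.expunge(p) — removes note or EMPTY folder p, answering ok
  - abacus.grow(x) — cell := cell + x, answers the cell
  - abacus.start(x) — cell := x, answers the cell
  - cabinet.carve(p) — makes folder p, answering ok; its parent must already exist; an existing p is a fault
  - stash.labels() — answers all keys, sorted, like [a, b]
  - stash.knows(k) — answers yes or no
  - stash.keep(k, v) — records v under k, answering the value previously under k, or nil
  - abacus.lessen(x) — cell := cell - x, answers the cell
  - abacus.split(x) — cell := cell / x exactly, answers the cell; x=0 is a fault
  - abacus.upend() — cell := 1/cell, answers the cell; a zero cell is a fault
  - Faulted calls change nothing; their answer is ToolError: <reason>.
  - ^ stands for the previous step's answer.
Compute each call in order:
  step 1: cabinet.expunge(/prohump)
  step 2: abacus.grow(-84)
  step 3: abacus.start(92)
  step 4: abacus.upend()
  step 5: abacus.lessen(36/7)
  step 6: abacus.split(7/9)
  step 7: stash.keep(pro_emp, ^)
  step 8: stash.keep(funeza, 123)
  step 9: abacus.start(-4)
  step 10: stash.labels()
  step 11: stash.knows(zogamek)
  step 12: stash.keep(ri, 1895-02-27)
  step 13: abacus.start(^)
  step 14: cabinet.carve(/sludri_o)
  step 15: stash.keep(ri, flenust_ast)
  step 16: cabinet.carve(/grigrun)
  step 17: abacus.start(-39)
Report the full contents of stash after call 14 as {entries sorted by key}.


Answer: {funeza=123, pro_emp=-29745/4508, ri=1895-02-27, zogamek=426}

Derivation:
→ cabinet.expunge(p: /prohump)
← ok
→ abacus.grow(x: -84)
← -84
→ abacus.start(x: 92)
← 92
→ abacus.upend()
← 1/92
→ abacus.lessen(x: 36/7)
← -3305/644
→ abacus.split(x: 7/9)
← -29745/4508
→ stash.keep(k: pro_emp, v: ^)
← nil
→ stash.keep(k: funeza, v: 123)
← nil
→ abacus.start(x: -4)
← -4
→ stash.labels()
← [funeza, pro_emp, ri, zogamek]
→ stash.knows(k: zogamek)
← yes
→ stash.keep(k: ri, v: 1895-02-27)
← 852
→ abacus.start(x: ^)
← 852
→ cabinet.carve(p: /sludri_o)
← ok
→ stash.keep(k: ri, v: flenust_ast)
← 1895-02-27
→ cabinet.carve(p: /grigrun)
← ok
→ abacus.start(x: -39)
← -39


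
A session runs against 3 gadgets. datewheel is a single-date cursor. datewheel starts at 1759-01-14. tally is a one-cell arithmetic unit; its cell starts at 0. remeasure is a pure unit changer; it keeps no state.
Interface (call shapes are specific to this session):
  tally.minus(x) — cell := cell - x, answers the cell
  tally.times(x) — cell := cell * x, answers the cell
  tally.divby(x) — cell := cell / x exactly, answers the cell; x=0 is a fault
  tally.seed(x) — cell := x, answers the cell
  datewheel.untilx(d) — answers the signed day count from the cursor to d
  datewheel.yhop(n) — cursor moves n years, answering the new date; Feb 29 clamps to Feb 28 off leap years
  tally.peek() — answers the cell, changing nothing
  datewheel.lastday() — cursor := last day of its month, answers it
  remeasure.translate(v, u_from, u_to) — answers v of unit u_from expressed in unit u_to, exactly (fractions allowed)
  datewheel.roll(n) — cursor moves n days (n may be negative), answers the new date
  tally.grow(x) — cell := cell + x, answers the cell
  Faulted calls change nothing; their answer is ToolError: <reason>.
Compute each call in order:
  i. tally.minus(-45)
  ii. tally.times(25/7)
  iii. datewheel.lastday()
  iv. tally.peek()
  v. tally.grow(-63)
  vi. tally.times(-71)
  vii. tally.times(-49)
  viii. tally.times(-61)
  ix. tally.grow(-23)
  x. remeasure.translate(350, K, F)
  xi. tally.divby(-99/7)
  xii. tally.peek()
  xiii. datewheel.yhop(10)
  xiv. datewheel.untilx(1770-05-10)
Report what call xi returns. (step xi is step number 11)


Then minus on x: -45, which returns 45.
Calling times on x: 25/7, and see 1125/7.
I call lastday(), and see 1759-01-31.
Now I run peek: 1125/7.
I invoke grow on x: -63, which returns 684/7.
Calling times on x: -71, and observe -48564/7.
Calling times on x: -49, — result: 339948.
I invoke times on x: -61, and observe -20736828.
I invoke grow on x: -23, and see -20736851.
Next I call translate on v: 350, u_from: K, u_to: F, → 17033/100.
I use divby on x: -99/7, and get 145157957/99.
Invoking peek, and see 145157957/99.
Then yhop on n: 10, which returns 1769-01-31.
I use untilx on d: 1770-05-10, giving 464.

Answer: 145157957/99


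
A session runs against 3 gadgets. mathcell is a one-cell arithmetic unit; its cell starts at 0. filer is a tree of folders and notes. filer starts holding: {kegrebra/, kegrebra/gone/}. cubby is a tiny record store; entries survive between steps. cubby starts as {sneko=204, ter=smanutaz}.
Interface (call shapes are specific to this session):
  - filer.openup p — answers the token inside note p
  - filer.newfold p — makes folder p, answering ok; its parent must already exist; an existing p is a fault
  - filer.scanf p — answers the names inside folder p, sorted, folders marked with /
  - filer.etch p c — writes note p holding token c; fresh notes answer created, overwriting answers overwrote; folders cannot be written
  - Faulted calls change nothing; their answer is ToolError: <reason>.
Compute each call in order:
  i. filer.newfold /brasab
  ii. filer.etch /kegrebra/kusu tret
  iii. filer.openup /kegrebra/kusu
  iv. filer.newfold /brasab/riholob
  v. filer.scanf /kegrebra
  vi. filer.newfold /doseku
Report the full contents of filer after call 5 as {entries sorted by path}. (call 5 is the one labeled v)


Step: newfold[p: /brasab]
Result: ok
Step: etch[p: /kegrebra/kusu; c: tret]
Result: created
Step: openup[p: /kegrebra/kusu]
Result: tret
Step: newfold[p: /brasab/riholob]
Result: ok
Step: scanf[p: /kegrebra]
Result: [gone/, kusu]
Step: newfold[p: /doseku]
Result: ok

Answer: {brasab/, brasab/riholob/, kegrebra/, kegrebra/gone/, kegrebra/kusu=tret}


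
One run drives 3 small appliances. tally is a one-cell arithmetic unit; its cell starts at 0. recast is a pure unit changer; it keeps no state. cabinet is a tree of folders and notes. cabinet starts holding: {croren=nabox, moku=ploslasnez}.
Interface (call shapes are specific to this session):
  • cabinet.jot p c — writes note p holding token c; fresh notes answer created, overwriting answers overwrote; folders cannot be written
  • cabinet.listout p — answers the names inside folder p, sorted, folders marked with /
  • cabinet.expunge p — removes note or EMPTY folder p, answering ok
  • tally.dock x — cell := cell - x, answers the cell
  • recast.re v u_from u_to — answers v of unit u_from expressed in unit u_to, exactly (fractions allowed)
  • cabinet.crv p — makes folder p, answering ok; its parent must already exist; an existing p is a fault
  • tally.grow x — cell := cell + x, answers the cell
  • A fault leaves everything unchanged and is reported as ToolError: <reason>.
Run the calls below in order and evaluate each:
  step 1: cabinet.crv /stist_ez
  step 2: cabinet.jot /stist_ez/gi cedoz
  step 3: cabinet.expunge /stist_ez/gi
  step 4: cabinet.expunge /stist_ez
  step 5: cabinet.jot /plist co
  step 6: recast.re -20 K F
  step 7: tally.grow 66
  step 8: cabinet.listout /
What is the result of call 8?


>> cabinet.crv(p=/stist_ez)
<< ok
>> cabinet.jot(p=/stist_ez/gi, c=cedoz)
<< created
>> cabinet.expunge(p=/stist_ez/gi)
<< ok
>> cabinet.expunge(p=/stist_ez)
<< ok
>> cabinet.jot(p=/plist, c=co)
<< created
>> recast.re(v=-20, u_from=K, u_to=F)
<< -49567/100
>> tally.grow(x=66)
<< 66
>> cabinet.listout(p=/)
<< [croren, moku, plist]

Answer: [croren, moku, plist]


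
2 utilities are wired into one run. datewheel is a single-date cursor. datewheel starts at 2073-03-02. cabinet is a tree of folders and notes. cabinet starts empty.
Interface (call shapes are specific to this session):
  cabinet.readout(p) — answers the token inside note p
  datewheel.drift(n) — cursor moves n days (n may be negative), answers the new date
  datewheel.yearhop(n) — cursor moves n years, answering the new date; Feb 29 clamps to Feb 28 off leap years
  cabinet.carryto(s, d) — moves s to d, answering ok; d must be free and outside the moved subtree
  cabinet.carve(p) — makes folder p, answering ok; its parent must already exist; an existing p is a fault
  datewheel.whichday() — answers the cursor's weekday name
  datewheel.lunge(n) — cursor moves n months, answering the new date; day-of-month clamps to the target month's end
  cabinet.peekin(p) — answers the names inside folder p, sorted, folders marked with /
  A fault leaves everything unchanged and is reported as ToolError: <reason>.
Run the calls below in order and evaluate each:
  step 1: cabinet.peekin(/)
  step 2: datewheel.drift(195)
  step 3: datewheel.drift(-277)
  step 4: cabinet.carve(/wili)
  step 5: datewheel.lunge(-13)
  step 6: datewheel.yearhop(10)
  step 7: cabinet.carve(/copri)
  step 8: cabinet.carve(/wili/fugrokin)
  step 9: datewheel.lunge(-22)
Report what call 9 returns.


Answer: 2080-01-10

Derivation:
CALL peekin[p→/]
RET  []
CALL drift[n→195]
RET  2073-09-13
CALL drift[n→-277]
RET  2072-12-10
CALL carve[p→/wili]
RET  ok
CALL lunge[n→-13]
RET  2071-11-10
CALL yearhop[n→10]
RET  2081-11-10
CALL carve[p→/copri]
RET  ok
CALL carve[p→/wili/fugrokin]
RET  ok
CALL lunge[n→-22]
RET  2080-01-10


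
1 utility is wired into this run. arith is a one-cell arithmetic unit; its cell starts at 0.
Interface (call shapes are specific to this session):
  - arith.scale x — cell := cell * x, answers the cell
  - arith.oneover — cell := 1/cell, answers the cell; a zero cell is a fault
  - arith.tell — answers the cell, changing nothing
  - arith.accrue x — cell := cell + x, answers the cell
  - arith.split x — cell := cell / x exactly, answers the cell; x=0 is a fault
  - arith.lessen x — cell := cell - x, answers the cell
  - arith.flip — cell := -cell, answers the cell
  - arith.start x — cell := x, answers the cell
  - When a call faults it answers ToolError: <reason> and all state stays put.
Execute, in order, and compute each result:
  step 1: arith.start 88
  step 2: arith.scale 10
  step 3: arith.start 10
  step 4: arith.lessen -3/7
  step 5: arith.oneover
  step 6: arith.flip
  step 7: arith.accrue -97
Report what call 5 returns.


-> arith.start(88)
<- 88
-> arith.scale(10)
<- 880
-> arith.start(10)
<- 10
-> arith.lessen(-3/7)
<- 73/7
-> arith.oneover()
<- 7/73
-> arith.flip()
<- -7/73
-> arith.accrue(-97)
<- -7088/73

Answer: 7/73


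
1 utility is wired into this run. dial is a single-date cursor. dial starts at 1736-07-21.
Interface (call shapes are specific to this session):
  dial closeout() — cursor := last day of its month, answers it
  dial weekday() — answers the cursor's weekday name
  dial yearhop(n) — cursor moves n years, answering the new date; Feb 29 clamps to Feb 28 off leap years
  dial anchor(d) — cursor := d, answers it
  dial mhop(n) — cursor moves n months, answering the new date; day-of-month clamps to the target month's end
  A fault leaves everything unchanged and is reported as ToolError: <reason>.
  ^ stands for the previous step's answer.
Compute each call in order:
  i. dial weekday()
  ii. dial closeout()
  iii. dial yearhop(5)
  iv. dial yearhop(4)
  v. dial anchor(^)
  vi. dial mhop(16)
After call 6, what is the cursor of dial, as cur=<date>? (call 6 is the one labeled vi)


Answer: cur=1746-11-30

Derivation:
I run dial weekday(), giving Saturday.
I try dial closeout, and observe 1736-07-31.
Using dial yearhop using n=5, — result: 1741-07-31.
Calling dial yearhop using n=4, → 1745-07-31.
I use dial anchor using d=^, and get 1745-07-31.
I run dial mhop using n=16: 1746-11-30.


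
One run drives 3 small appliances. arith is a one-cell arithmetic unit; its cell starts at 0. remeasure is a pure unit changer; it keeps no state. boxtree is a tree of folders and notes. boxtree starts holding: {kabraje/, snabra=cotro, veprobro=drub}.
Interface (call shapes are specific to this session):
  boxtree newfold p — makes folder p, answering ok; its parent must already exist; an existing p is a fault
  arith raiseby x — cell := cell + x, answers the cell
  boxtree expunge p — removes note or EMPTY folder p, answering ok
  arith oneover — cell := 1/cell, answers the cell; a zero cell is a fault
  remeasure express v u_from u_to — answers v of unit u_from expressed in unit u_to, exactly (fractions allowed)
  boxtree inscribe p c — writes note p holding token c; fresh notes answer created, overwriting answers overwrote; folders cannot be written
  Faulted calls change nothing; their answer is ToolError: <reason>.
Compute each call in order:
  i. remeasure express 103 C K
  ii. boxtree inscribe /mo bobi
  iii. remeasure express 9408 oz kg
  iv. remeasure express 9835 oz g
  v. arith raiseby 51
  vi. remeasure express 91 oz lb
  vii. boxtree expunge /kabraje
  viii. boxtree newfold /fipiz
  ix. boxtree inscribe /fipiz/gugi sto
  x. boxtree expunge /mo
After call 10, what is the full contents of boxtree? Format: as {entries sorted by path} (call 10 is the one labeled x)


I use remeasure express with 103, C, K, giving 7523/20.
I invoke boxtree inscribe with /mo, bobi, and get created.
I try remeasure express with 9408, oz, kg, and observe 6667807839/25000000.
Calling remeasure express with 9835, oz, g, → 89221619179/320000.
Using arith raiseby with 51, giving 51.
I invoke remeasure express with 91, oz, lb, giving 91/16.
Then boxtree expunge with /kabraje, yielding ok.
Now I run boxtree newfold with /fipiz, and get ok.
Using boxtree inscribe with /fipiz/gugi, sto, — result: created.
I try boxtree expunge with /mo, giving ok.

Answer: {fipiz/, fipiz/gugi=sto, snabra=cotro, veprobro=drub}


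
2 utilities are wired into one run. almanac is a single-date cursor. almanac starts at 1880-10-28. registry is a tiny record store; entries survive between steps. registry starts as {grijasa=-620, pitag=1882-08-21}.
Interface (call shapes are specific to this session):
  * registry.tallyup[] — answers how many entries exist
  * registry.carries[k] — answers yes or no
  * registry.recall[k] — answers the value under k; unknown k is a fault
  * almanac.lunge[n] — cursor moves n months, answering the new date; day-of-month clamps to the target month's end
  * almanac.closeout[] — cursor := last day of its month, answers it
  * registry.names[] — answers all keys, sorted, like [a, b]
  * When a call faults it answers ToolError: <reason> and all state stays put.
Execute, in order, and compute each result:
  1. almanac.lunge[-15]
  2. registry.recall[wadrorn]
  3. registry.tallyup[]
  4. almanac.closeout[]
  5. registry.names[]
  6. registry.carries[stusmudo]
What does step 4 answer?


·→ almanac.lunge(n: -15)
·← 1879-07-28
·→ registry.recall(k: wadrorn)
·← ToolError: no such key wadrorn
·→ registry.tallyup()
·← 2
·→ almanac.closeout()
·← 1879-07-31
·→ registry.names()
·← [grijasa, pitag]
·→ registry.carries(k: stusmudo)
·← no

Answer: 1879-07-31


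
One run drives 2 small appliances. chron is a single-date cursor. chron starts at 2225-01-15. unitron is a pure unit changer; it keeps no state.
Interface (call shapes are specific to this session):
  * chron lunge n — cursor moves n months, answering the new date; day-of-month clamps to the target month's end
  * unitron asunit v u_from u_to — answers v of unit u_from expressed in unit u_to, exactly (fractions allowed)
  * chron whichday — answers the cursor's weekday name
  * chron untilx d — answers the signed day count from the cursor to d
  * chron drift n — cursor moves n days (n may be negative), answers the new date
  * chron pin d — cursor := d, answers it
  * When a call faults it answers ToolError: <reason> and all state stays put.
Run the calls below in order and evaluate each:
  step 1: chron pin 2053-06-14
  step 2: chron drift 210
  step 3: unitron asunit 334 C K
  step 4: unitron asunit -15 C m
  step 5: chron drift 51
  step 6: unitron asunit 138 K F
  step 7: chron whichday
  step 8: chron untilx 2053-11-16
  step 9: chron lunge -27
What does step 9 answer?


Answer: 2051-12-02

Derivation:
$ chron pin 2053-06-14
[out] 2053-06-14
$ chron drift 210
[out] 2054-01-10
$ unitron asunit 334 C K
[out] 12143/20
$ unitron asunit -15 C m
[out] ToolError: incompatible units
$ chron drift 51
[out] 2054-03-02
$ unitron asunit 138 K F
[out] -21127/100
$ chron whichday
[out] Monday
$ chron untilx 2053-11-16
[out] -106
$ chron lunge -27
[out] 2051-12-02


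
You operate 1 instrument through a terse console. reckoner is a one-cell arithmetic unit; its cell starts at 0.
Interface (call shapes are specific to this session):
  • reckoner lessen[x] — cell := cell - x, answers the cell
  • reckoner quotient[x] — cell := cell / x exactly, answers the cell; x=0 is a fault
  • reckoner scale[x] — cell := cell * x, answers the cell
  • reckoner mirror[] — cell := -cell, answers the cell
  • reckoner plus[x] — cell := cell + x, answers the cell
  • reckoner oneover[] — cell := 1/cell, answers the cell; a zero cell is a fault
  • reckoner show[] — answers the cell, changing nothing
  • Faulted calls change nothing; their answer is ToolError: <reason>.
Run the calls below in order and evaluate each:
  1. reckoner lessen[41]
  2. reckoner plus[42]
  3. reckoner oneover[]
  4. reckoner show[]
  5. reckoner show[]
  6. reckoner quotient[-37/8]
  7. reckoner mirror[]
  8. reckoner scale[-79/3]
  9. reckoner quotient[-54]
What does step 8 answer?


Answer: -632/111

Derivation:
# reckoner lessen(x: 41) : -41
# reckoner plus(x: 42) : 1
# reckoner oneover() : 1
# reckoner show() : 1
# reckoner show() : 1
# reckoner quotient(x: -37/8) : -8/37
# reckoner mirror() : 8/37
# reckoner scale(x: -79/3) : -632/111
# reckoner quotient(x: -54) : 316/2997


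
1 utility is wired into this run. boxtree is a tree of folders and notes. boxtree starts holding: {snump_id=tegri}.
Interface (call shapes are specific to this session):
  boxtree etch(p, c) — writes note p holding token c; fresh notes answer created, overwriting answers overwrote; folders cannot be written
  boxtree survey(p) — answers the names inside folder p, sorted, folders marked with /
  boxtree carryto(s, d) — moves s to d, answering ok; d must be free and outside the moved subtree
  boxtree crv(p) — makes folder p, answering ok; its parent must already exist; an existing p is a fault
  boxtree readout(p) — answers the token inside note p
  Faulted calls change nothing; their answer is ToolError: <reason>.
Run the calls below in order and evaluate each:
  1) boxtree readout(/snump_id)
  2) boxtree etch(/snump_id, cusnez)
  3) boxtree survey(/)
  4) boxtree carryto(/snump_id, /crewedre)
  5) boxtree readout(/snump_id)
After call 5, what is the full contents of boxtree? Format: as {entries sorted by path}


I call boxtree readout(/snump_id), yielding tegri.
I invoke boxtree etch(/snump_id, cusnez): overwrote.
Using boxtree survey(/), yielding [snump_id].
Calling boxtree carryto(/snump_id, /crewedre), which returns ok.
Using boxtree readout(/snump_id), — result: ToolError: not found.

Answer: {crewedre=cusnez}


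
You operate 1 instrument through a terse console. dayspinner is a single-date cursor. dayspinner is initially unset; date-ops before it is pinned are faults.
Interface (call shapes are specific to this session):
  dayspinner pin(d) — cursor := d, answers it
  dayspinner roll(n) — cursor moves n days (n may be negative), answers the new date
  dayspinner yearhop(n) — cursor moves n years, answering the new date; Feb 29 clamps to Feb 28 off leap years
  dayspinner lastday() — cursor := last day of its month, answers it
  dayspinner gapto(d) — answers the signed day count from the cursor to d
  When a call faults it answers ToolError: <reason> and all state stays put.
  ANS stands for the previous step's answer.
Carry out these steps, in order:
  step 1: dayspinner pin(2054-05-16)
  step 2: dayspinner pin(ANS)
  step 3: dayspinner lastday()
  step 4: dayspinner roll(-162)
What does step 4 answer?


·→ dayspinner pin(2054-05-16)
·← 2054-05-16
·→ dayspinner pin(ANS)
·← 2054-05-16
·→ dayspinner lastday()
·← 2054-05-31
·→ dayspinner roll(-162)
·← 2053-12-20

Answer: 2053-12-20


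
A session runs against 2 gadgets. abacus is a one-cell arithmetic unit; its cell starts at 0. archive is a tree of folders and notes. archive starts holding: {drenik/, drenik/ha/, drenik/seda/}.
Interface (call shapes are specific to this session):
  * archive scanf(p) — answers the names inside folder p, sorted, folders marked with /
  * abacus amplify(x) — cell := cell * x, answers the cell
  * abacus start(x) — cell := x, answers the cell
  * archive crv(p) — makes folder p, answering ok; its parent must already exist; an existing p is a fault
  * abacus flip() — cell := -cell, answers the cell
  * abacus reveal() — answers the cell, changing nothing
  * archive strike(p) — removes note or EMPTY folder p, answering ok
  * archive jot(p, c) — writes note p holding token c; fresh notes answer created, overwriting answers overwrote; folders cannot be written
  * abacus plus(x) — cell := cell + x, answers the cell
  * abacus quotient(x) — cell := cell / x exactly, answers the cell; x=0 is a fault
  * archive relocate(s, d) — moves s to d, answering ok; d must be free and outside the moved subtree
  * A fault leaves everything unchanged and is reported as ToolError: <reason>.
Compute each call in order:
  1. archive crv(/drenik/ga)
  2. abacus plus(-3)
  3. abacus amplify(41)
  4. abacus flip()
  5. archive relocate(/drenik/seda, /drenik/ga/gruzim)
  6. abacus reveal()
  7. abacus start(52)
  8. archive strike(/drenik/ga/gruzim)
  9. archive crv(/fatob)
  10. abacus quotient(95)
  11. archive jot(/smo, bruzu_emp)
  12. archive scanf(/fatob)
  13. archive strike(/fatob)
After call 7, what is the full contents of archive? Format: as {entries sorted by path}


;; 1. archive crv(p→/drenik/ga) : ok
;; 2. abacus plus(x→-3) : -3
;; 3. abacus amplify(x→41) : -123
;; 4. abacus flip() : 123
;; 5. archive relocate(s→/drenik/seda, d→/drenik/ga/gruzim) : ok
;; 6. abacus reveal() : 123
;; 7. abacus start(x→52) : 52
;; 8. archive strike(p→/drenik/ga/gruzim) : ok
;; 9. archive crv(p→/fatob) : ok
;; 10. abacus quotient(x→95) : 52/95
;; 11. archive jot(p→/smo, c→bruzu_emp) : created
;; 12. archive scanf(p→/fatob) : []
;; 13. archive strike(p→/fatob) : ok

Answer: {drenik/, drenik/ga/, drenik/ga/gruzim/, drenik/ha/}


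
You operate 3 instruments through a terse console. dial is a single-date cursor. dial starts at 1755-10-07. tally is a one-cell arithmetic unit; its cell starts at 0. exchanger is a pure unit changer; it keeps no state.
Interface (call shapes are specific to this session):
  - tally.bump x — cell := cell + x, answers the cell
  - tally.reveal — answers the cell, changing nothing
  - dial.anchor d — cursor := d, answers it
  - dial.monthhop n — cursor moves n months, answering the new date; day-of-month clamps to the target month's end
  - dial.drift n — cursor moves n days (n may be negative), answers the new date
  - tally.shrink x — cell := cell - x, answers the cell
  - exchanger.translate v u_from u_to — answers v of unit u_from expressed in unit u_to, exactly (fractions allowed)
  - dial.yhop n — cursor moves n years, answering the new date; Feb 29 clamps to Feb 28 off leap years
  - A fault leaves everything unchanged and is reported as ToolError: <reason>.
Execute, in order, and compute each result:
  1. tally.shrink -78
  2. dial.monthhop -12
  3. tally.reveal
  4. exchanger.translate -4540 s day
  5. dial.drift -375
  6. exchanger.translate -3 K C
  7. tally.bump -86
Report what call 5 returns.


;; shrink(-78) -> 78
;; monthhop(-12) -> 1754-10-07
;; reveal() -> 78
;; translate(-4540, s, day) -> -227/4320
;; drift(-375) -> 1753-09-27
;; translate(-3, K, C) -> -5523/20
;; bump(-86) -> -8

Answer: 1753-09-27


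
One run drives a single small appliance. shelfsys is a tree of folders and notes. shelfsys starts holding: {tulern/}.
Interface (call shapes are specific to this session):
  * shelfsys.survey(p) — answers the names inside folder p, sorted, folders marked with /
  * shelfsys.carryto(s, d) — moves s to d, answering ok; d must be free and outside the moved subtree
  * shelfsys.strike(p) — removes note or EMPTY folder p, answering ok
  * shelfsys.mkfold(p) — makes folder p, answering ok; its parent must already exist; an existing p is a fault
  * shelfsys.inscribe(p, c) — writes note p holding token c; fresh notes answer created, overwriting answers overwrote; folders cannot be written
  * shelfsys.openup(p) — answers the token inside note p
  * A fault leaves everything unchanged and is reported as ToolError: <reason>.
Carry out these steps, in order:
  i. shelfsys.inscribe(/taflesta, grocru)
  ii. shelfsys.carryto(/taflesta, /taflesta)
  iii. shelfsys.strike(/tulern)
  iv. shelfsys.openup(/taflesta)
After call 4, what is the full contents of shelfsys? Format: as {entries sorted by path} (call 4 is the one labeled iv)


Answer: {taflesta=grocru}

Derivation:
-> shelfsys.inscribe(p→/taflesta, c→grocru)
<- created
-> shelfsys.carryto(s→/taflesta, d→/taflesta)
<- ToolError: exists
-> shelfsys.strike(p→/tulern)
<- ok
-> shelfsys.openup(p→/taflesta)
<- grocru


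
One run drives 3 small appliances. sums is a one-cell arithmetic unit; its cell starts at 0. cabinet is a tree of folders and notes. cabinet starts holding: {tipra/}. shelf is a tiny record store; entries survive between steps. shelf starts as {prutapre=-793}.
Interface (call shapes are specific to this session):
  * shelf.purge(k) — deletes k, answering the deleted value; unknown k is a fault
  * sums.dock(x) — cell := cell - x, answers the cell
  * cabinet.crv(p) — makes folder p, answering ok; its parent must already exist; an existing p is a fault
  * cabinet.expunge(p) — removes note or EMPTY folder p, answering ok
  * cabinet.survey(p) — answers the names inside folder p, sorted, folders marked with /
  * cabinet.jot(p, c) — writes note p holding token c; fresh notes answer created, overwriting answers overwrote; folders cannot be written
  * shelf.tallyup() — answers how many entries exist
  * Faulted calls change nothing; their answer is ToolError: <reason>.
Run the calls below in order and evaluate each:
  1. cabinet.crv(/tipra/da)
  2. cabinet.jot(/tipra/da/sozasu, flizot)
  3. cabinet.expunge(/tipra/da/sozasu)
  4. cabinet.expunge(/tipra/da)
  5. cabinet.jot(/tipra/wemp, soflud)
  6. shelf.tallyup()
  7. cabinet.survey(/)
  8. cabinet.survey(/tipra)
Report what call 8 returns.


==> crv(p: /tipra/da)
<== ok
==> jot(p: /tipra/da/sozasu, c: flizot)
<== created
==> expunge(p: /tipra/da/sozasu)
<== ok
==> expunge(p: /tipra/da)
<== ok
==> jot(p: /tipra/wemp, c: soflud)
<== created
==> tallyup()
<== 1
==> survey(p: /)
<== [tipra/]
==> survey(p: /tipra)
<== [wemp]

Answer: [wemp]


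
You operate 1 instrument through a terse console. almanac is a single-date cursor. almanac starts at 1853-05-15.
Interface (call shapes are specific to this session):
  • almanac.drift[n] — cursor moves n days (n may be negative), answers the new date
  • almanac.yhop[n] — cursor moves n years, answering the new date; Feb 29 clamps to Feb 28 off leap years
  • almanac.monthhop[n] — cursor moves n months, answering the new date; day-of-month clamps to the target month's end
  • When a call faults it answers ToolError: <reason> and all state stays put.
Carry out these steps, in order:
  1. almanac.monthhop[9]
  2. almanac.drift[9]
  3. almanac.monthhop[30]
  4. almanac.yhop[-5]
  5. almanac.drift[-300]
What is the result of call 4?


Step: monthhop[n='9']
Result: 1854-02-15
Step: drift[n='9']
Result: 1854-02-24
Step: monthhop[n='30']
Result: 1856-08-24
Step: yhop[n='-5']
Result: 1851-08-24
Step: drift[n='-300']
Result: 1850-10-28

Answer: 1851-08-24


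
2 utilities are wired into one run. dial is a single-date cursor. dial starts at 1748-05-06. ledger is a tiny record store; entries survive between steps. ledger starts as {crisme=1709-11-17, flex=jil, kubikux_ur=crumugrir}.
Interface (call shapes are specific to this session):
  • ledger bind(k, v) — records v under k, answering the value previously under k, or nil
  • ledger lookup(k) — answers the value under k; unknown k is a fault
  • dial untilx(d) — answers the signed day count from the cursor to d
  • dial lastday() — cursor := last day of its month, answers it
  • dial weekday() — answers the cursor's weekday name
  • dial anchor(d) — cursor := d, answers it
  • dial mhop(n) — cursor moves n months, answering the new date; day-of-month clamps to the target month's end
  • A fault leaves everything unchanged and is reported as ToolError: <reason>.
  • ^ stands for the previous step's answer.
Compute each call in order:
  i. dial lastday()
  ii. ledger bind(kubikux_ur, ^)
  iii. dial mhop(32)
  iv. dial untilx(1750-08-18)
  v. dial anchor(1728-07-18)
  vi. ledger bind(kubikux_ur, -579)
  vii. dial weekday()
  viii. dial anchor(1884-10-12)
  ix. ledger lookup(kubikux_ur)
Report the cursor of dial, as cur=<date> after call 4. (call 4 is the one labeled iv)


Answer: cur=1751-01-31

Derivation:
-> dial lastday()
<- 1748-05-31
-> ledger bind(k→kubikux_ur, v→^)
<- crumugrir
-> dial mhop(n→32)
<- 1751-01-31
-> dial untilx(d→1750-08-18)
<- -166
-> dial anchor(d→1728-07-18)
<- 1728-07-18
-> ledger bind(k→kubikux_ur, v→-579)
<- 1748-05-31
-> dial weekday()
<- Sunday
-> dial anchor(d→1884-10-12)
<- 1884-10-12
-> ledger lookup(k→kubikux_ur)
<- -579


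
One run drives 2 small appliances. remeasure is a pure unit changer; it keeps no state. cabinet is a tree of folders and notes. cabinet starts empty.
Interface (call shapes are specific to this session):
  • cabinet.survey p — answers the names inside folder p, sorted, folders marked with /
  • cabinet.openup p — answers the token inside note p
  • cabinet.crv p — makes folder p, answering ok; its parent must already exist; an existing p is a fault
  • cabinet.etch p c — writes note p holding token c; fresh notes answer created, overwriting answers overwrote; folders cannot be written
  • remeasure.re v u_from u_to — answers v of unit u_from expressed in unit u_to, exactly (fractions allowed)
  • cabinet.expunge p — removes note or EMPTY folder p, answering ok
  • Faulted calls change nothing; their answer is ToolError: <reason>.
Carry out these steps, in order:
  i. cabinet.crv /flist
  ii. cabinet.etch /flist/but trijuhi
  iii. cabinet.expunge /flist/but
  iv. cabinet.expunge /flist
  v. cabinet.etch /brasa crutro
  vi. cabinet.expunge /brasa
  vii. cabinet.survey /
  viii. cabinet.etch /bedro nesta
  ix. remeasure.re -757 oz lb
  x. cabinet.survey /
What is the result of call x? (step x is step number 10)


% cabinet.crv p: /flist
= ok
% cabinet.etch p: /flist/but c: trijuhi
= created
% cabinet.expunge p: /flist/but
= ok
% cabinet.expunge p: /flist
= ok
% cabinet.etch p: /brasa c: crutro
= created
% cabinet.expunge p: /brasa
= ok
% cabinet.survey p: /
= []
% cabinet.etch p: /bedro c: nesta
= created
% remeasure.re v: -757 u_from: oz u_to: lb
= -757/16
% cabinet.survey p: /
= [bedro]

Answer: [bedro]


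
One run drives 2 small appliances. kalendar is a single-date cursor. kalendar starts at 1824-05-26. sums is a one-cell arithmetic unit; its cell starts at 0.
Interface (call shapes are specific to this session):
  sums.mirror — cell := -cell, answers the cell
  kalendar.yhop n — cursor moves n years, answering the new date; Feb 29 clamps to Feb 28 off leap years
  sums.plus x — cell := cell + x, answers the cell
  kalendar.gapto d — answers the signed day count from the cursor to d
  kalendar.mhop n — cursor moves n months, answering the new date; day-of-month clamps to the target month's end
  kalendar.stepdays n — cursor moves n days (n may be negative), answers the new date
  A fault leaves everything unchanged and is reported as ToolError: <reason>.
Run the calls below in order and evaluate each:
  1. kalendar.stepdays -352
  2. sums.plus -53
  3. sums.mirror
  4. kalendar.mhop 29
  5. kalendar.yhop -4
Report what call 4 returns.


Answer: 1825-11-09

Derivation:
% stepdays(n→-352) -> 1823-06-09
% plus(x→-53) -> -53
% mirror() -> 53
% mhop(n→29) -> 1825-11-09
% yhop(n→-4) -> 1821-11-09


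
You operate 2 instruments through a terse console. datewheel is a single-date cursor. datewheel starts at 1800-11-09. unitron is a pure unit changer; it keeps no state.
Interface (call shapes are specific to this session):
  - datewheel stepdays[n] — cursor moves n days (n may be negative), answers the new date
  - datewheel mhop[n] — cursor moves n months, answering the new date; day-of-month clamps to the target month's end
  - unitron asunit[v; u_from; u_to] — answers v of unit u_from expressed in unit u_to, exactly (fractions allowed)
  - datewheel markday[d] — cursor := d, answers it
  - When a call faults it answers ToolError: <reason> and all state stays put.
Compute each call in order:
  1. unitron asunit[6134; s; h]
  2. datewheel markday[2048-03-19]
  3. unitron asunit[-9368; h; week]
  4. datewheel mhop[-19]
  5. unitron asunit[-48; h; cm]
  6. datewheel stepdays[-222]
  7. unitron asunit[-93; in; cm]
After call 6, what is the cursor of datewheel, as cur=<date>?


>> unitron asunit(v→6134, u_from→s, u_to→h)
<< 3067/1800
>> datewheel markday(d→2048-03-19)
<< 2048-03-19
>> unitron asunit(v→-9368, u_from→h, u_to→week)
<< -1171/21
>> datewheel mhop(n→-19)
<< 2046-08-19
>> unitron asunit(v→-48, u_from→h, u_to→cm)
<< ToolError: incompatible units
>> datewheel stepdays(n→-222)
<< 2046-01-09
>> unitron asunit(v→-93, u_from→in, u_to→cm)
<< -11811/50

Answer: cur=2046-01-09


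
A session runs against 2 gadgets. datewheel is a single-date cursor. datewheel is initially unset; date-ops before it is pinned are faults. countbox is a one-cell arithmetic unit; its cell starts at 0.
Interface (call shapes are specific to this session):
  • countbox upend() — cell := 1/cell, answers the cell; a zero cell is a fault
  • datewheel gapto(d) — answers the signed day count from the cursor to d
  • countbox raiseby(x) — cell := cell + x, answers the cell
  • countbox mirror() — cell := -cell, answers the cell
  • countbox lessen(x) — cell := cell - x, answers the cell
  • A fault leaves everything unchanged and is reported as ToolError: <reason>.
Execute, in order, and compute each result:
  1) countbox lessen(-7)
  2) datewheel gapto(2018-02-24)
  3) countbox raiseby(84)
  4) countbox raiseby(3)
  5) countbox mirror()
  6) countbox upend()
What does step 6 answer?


! countbox lessen(x→-7) : 7
! datewheel gapto(d→2018-02-24) : ToolError: no date set
! countbox raiseby(x→84) : 91
! countbox raiseby(x→3) : 94
! countbox mirror() : -94
! countbox upend() : -1/94

Answer: -1/94


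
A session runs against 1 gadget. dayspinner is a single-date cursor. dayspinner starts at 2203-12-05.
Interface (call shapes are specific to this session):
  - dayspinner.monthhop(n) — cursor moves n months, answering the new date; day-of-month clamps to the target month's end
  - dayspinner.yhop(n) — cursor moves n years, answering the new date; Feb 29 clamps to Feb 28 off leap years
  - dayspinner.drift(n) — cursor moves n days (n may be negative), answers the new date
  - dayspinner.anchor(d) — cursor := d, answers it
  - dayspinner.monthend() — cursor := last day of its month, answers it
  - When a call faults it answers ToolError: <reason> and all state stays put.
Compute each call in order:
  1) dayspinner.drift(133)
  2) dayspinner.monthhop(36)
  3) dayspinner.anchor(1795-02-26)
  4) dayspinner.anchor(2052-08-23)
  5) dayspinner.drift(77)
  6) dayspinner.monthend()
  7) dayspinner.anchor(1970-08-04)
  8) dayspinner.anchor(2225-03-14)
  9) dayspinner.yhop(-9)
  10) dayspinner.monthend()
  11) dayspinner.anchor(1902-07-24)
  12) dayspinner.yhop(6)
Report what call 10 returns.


Answer: 2216-03-31

Derivation:
Do: dayspinner.drift[n: 133]
See: 2204-04-16
Do: dayspinner.monthhop[n: 36]
See: 2207-04-16
Do: dayspinner.anchor[d: 1795-02-26]
See: 1795-02-26
Do: dayspinner.anchor[d: 2052-08-23]
See: 2052-08-23
Do: dayspinner.drift[n: 77]
See: 2052-11-08
Do: dayspinner.monthend[]
See: 2052-11-30
Do: dayspinner.anchor[d: 1970-08-04]
See: 1970-08-04
Do: dayspinner.anchor[d: 2225-03-14]
See: 2225-03-14
Do: dayspinner.yhop[n: -9]
See: 2216-03-14
Do: dayspinner.monthend[]
See: 2216-03-31
Do: dayspinner.anchor[d: 1902-07-24]
See: 1902-07-24
Do: dayspinner.yhop[n: 6]
See: 1908-07-24


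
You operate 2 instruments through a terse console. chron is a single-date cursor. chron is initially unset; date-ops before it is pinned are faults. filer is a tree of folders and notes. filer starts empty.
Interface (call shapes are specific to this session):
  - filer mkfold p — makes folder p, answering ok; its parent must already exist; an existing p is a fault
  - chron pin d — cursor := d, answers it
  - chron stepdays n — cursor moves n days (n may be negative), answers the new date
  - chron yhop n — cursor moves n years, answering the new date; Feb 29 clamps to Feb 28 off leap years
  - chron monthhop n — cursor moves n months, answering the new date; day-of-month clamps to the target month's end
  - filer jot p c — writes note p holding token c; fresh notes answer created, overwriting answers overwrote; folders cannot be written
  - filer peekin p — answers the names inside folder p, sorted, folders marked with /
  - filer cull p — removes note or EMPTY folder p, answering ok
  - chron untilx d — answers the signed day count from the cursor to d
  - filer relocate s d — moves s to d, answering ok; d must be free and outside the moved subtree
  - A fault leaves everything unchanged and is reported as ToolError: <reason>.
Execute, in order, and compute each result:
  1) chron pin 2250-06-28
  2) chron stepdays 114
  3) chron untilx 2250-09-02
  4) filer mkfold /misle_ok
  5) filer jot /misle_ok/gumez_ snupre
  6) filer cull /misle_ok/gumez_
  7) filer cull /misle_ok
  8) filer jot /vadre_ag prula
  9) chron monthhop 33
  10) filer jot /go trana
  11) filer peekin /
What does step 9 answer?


I invoke chron pin using d: 2250-06-28, — result: 2250-06-28.
I use chron stepdays using n: 114, — result: 2250-10-20.
I invoke chron untilx using d: 2250-09-02, and see -48.
Now I run filer mkfold using p: /misle_ok, yielding ok.
I call filer jot using p: /misle_ok/gumez_, c: snupre, → created.
I try filer cull using p: /misle_ok/gumez_, and see ok.
Calling filer cull using p: /misle_ok, yielding ok.
Using filer jot using p: /vadre_ag, c: prula, and get created.
Calling chron monthhop using n: 33, and get 2253-07-20.
Then filer jot using p: /go, c: trana: created.
Then filer peekin using p: /, and see [go, vadre_ag].

Answer: 2253-07-20
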